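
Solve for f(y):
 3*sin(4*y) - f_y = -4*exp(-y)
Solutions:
 f(y) = C1 - 3*cos(4*y)/4 - 4*exp(-y)


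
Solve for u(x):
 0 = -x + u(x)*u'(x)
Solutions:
 u(x) = -sqrt(C1 + x^2)
 u(x) = sqrt(C1 + x^2)


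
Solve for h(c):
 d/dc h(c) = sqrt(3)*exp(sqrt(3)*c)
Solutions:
 h(c) = C1 + exp(sqrt(3)*c)


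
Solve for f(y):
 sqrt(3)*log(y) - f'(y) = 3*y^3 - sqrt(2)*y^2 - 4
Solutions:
 f(y) = C1 - 3*y^4/4 + sqrt(2)*y^3/3 + sqrt(3)*y*log(y) - sqrt(3)*y + 4*y


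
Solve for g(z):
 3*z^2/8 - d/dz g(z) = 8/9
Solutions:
 g(z) = C1 + z^3/8 - 8*z/9


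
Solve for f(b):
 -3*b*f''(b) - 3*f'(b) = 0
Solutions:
 f(b) = C1 + C2*log(b)


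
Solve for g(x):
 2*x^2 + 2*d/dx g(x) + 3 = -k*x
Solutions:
 g(x) = C1 - k*x^2/4 - x^3/3 - 3*x/2


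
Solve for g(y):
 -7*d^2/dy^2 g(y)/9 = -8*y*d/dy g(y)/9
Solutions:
 g(y) = C1 + C2*erfi(2*sqrt(7)*y/7)


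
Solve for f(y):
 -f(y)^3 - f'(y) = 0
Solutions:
 f(y) = -sqrt(2)*sqrt(-1/(C1 - y))/2
 f(y) = sqrt(2)*sqrt(-1/(C1 - y))/2


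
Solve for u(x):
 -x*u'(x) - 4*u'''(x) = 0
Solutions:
 u(x) = C1 + Integral(C2*airyai(-2^(1/3)*x/2) + C3*airybi(-2^(1/3)*x/2), x)


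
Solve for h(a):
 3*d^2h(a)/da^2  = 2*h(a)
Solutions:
 h(a) = C1*exp(-sqrt(6)*a/3) + C2*exp(sqrt(6)*a/3)


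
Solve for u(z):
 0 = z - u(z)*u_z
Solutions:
 u(z) = -sqrt(C1 + z^2)
 u(z) = sqrt(C1 + z^2)


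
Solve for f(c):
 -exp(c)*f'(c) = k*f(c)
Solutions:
 f(c) = C1*exp(k*exp(-c))


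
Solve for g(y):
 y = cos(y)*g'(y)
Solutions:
 g(y) = C1 + Integral(y/cos(y), y)


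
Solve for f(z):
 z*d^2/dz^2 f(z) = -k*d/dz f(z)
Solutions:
 f(z) = C1 + z^(1 - re(k))*(C2*sin(log(z)*Abs(im(k))) + C3*cos(log(z)*im(k)))


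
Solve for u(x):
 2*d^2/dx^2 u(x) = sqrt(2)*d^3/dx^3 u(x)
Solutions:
 u(x) = C1 + C2*x + C3*exp(sqrt(2)*x)


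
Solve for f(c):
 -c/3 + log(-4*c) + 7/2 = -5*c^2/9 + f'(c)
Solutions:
 f(c) = C1 + 5*c^3/27 - c^2/6 + c*log(-c) + c*(2*log(2) + 5/2)


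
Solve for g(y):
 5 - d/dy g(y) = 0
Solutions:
 g(y) = C1 + 5*y


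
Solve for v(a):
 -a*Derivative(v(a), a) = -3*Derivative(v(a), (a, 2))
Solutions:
 v(a) = C1 + C2*erfi(sqrt(6)*a/6)


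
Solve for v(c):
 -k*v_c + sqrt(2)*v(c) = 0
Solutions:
 v(c) = C1*exp(sqrt(2)*c/k)


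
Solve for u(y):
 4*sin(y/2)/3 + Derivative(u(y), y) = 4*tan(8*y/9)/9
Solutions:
 u(y) = C1 - log(cos(8*y/9))/2 + 8*cos(y/2)/3


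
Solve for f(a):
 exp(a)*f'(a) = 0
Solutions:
 f(a) = C1


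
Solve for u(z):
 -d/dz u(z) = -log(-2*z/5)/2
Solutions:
 u(z) = C1 + z*log(-z)/2 + z*(-log(5) - 1 + log(2))/2


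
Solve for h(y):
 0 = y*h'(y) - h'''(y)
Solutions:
 h(y) = C1 + Integral(C2*airyai(y) + C3*airybi(y), y)


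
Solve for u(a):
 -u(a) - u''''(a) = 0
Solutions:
 u(a) = (C1*sin(sqrt(2)*a/2) + C2*cos(sqrt(2)*a/2))*exp(-sqrt(2)*a/2) + (C3*sin(sqrt(2)*a/2) + C4*cos(sqrt(2)*a/2))*exp(sqrt(2)*a/2)


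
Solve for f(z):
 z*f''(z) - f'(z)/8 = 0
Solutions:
 f(z) = C1 + C2*z^(9/8)


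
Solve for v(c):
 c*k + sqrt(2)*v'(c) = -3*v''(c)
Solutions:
 v(c) = C1 + C2*exp(-sqrt(2)*c/3) - sqrt(2)*c^2*k/4 + 3*c*k/2


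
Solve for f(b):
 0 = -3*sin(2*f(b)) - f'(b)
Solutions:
 f(b) = pi - acos((-C1 - exp(12*b))/(C1 - exp(12*b)))/2
 f(b) = acos((-C1 - exp(12*b))/(C1 - exp(12*b)))/2


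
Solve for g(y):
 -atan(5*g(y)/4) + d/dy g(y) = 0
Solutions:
 Integral(1/atan(5*_y/4), (_y, g(y))) = C1 + y


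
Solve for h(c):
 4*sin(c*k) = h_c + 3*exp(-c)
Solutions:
 h(c) = C1 + 3*exp(-c) - 4*cos(c*k)/k


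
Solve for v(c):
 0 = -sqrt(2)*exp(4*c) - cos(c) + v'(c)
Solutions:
 v(c) = C1 + sqrt(2)*exp(4*c)/4 + sin(c)


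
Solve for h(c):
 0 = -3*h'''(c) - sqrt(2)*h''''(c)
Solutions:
 h(c) = C1 + C2*c + C3*c^2 + C4*exp(-3*sqrt(2)*c/2)


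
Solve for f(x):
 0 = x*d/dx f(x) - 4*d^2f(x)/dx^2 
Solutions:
 f(x) = C1 + C2*erfi(sqrt(2)*x/4)


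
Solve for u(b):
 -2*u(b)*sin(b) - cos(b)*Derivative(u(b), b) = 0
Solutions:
 u(b) = C1*cos(b)^2


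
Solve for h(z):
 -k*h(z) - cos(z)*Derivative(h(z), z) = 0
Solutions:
 h(z) = C1*exp(k*(log(sin(z) - 1) - log(sin(z) + 1))/2)


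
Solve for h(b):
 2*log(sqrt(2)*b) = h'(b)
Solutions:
 h(b) = C1 + 2*b*log(b) - 2*b + b*log(2)


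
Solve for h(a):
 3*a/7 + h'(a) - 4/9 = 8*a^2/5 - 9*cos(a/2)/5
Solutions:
 h(a) = C1 + 8*a^3/15 - 3*a^2/14 + 4*a/9 - 18*sin(a/2)/5


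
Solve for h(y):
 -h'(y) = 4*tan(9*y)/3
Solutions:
 h(y) = C1 + 4*log(cos(9*y))/27


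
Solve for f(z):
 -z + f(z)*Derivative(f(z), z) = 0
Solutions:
 f(z) = -sqrt(C1 + z^2)
 f(z) = sqrt(C1 + z^2)


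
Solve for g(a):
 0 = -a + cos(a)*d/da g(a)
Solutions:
 g(a) = C1 + Integral(a/cos(a), a)


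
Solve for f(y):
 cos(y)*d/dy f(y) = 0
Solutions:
 f(y) = C1


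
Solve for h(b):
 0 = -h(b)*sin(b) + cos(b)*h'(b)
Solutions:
 h(b) = C1/cos(b)


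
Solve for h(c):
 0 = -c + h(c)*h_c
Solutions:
 h(c) = -sqrt(C1 + c^2)
 h(c) = sqrt(C1 + c^2)


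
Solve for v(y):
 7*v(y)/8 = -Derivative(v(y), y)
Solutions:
 v(y) = C1*exp(-7*y/8)


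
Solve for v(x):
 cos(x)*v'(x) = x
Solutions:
 v(x) = C1 + Integral(x/cos(x), x)


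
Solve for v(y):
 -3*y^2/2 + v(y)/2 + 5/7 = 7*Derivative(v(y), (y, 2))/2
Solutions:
 v(y) = C1*exp(-sqrt(7)*y/7) + C2*exp(sqrt(7)*y/7) + 3*y^2 + 284/7


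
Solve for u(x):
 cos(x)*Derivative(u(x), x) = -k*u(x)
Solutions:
 u(x) = C1*exp(k*(log(sin(x) - 1) - log(sin(x) + 1))/2)


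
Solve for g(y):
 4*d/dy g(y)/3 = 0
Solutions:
 g(y) = C1


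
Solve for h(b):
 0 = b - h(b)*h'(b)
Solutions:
 h(b) = -sqrt(C1 + b^2)
 h(b) = sqrt(C1 + b^2)


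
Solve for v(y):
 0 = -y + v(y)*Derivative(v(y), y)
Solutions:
 v(y) = -sqrt(C1 + y^2)
 v(y) = sqrt(C1 + y^2)


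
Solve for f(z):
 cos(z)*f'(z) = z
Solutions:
 f(z) = C1 + Integral(z/cos(z), z)


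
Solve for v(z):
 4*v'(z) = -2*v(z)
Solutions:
 v(z) = C1*exp(-z/2)


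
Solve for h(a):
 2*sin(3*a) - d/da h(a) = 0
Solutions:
 h(a) = C1 - 2*cos(3*a)/3


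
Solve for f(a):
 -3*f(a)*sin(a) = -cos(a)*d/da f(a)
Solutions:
 f(a) = C1/cos(a)^3


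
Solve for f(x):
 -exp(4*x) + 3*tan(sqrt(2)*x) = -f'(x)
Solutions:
 f(x) = C1 + exp(4*x)/4 + 3*sqrt(2)*log(cos(sqrt(2)*x))/2


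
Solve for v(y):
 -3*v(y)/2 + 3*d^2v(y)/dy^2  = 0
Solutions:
 v(y) = C1*exp(-sqrt(2)*y/2) + C2*exp(sqrt(2)*y/2)


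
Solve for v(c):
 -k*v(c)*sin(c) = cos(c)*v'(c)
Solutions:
 v(c) = C1*exp(k*log(cos(c)))


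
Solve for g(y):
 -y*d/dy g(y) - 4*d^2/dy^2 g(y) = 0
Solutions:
 g(y) = C1 + C2*erf(sqrt(2)*y/4)


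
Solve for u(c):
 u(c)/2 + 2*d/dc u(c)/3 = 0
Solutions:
 u(c) = C1*exp(-3*c/4)


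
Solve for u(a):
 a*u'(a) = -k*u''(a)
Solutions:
 u(a) = C1 + C2*sqrt(k)*erf(sqrt(2)*a*sqrt(1/k)/2)


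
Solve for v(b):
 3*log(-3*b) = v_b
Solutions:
 v(b) = C1 + 3*b*log(-b) + 3*b*(-1 + log(3))


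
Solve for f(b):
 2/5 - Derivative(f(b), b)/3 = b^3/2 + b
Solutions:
 f(b) = C1 - 3*b^4/8 - 3*b^2/2 + 6*b/5


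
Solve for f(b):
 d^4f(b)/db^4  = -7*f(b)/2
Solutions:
 f(b) = (C1*sin(14^(1/4)*b/2) + C2*cos(14^(1/4)*b/2))*exp(-14^(1/4)*b/2) + (C3*sin(14^(1/4)*b/2) + C4*cos(14^(1/4)*b/2))*exp(14^(1/4)*b/2)


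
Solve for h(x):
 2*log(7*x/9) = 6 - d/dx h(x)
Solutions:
 h(x) = C1 - 2*x*log(x) + x*log(81/49) + 8*x


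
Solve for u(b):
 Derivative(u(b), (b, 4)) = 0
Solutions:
 u(b) = C1 + C2*b + C3*b^2 + C4*b^3


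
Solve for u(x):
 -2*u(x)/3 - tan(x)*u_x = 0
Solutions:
 u(x) = C1/sin(x)^(2/3)


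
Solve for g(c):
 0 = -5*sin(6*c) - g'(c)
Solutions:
 g(c) = C1 + 5*cos(6*c)/6


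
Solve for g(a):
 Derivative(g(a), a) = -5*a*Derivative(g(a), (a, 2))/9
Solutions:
 g(a) = C1 + C2/a^(4/5)


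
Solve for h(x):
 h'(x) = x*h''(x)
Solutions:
 h(x) = C1 + C2*x^2


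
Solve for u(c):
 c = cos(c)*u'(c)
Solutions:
 u(c) = C1 + Integral(c/cos(c), c)


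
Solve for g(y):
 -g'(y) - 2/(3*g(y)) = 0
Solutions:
 g(y) = -sqrt(C1 - 12*y)/3
 g(y) = sqrt(C1 - 12*y)/3


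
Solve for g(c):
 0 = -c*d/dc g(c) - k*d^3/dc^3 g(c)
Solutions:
 g(c) = C1 + Integral(C2*airyai(c*(-1/k)^(1/3)) + C3*airybi(c*(-1/k)^(1/3)), c)


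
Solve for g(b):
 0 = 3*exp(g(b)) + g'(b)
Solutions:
 g(b) = log(1/(C1 + 3*b))


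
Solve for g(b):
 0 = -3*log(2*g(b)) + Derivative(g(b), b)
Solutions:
 -Integral(1/(log(_y) + log(2)), (_y, g(b)))/3 = C1 - b


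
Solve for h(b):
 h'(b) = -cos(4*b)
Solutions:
 h(b) = C1 - sin(4*b)/4


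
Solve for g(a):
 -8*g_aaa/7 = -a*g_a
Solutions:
 g(a) = C1 + Integral(C2*airyai(7^(1/3)*a/2) + C3*airybi(7^(1/3)*a/2), a)


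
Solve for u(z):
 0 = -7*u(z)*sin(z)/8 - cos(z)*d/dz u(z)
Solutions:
 u(z) = C1*cos(z)^(7/8)


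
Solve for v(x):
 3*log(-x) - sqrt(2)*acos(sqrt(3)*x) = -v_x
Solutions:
 v(x) = C1 - 3*x*log(-x) + 3*x + sqrt(2)*(x*acos(sqrt(3)*x) - sqrt(3)*sqrt(1 - 3*x^2)/3)


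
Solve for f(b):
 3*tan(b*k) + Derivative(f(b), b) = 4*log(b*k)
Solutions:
 f(b) = C1 + 4*b*log(b*k) - 4*b - 3*Piecewise((-log(cos(b*k))/k, Ne(k, 0)), (0, True))


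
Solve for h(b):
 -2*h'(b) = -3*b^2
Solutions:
 h(b) = C1 + b^3/2


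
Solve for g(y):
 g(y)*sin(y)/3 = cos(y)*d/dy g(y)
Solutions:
 g(y) = C1/cos(y)^(1/3)


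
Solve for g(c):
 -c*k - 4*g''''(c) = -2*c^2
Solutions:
 g(c) = C1 + C2*c + C3*c^2 + C4*c^3 + c^6/720 - c^5*k/480


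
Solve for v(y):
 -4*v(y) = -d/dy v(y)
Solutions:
 v(y) = C1*exp(4*y)


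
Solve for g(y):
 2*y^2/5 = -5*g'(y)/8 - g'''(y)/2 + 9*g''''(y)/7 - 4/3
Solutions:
 g(y) = C1 + C2*exp(y*(-2^(2/3)*7^(1/3)*(27*sqrt(166965) + 11033)^(1/3) - 14*2^(1/3)*7^(2/3)/(27*sqrt(166965) + 11033)^(1/3) + 28)/216)*sin(14^(1/3)*sqrt(3)*y*(-2^(1/3)*(27*sqrt(166965) + 11033)^(1/3) + 14*7^(1/3)/(27*sqrt(166965) + 11033)^(1/3))/216) + C3*exp(y*(-2^(2/3)*7^(1/3)*(27*sqrt(166965) + 11033)^(1/3) - 14*2^(1/3)*7^(2/3)/(27*sqrt(166965) + 11033)^(1/3) + 28)/216)*cos(14^(1/3)*sqrt(3)*y*(-2^(1/3)*(27*sqrt(166965) + 11033)^(1/3) + 14*7^(1/3)/(27*sqrt(166965) + 11033)^(1/3))/216) + C4*exp(y*(14*2^(1/3)*7^(2/3)/(27*sqrt(166965) + 11033)^(1/3) + 14 + 2^(2/3)*7^(1/3)*(27*sqrt(166965) + 11033)^(1/3))/108) - 16*y^3/75 - 416*y/375


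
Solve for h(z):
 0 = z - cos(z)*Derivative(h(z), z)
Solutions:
 h(z) = C1 + Integral(z/cos(z), z)


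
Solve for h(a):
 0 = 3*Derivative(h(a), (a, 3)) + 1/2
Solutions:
 h(a) = C1 + C2*a + C3*a^2 - a^3/36


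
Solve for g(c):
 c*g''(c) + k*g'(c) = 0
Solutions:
 g(c) = C1 + c^(1 - re(k))*(C2*sin(log(c)*Abs(im(k))) + C3*cos(log(c)*im(k)))


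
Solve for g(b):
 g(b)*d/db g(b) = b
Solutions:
 g(b) = -sqrt(C1 + b^2)
 g(b) = sqrt(C1 + b^2)


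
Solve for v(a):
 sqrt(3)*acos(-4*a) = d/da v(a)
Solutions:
 v(a) = C1 + sqrt(3)*(a*acos(-4*a) + sqrt(1 - 16*a^2)/4)


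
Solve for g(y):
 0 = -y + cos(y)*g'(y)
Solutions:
 g(y) = C1 + Integral(y/cos(y), y)


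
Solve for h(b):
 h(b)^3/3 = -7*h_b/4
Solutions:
 h(b) = -sqrt(42)*sqrt(-1/(C1 - 4*b))/2
 h(b) = sqrt(42)*sqrt(-1/(C1 - 4*b))/2


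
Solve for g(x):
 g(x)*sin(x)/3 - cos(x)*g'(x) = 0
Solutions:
 g(x) = C1/cos(x)^(1/3)


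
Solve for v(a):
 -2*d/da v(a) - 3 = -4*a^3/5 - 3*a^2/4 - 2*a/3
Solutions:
 v(a) = C1 + a^4/10 + a^3/8 + a^2/6 - 3*a/2


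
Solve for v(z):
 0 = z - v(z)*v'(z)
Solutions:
 v(z) = -sqrt(C1 + z^2)
 v(z) = sqrt(C1 + z^2)


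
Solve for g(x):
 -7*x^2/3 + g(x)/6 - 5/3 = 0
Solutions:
 g(x) = 14*x^2 + 10


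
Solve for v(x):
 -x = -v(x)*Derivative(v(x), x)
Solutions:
 v(x) = -sqrt(C1 + x^2)
 v(x) = sqrt(C1 + x^2)


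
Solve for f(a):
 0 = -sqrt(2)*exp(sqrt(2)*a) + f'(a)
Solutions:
 f(a) = C1 + exp(sqrt(2)*a)


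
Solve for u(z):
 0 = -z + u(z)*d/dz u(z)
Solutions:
 u(z) = -sqrt(C1 + z^2)
 u(z) = sqrt(C1 + z^2)


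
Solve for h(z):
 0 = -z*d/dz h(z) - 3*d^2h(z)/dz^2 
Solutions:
 h(z) = C1 + C2*erf(sqrt(6)*z/6)


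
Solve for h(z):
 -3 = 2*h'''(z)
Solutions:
 h(z) = C1 + C2*z + C3*z^2 - z^3/4


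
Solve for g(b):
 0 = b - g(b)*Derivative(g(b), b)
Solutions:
 g(b) = -sqrt(C1 + b^2)
 g(b) = sqrt(C1 + b^2)


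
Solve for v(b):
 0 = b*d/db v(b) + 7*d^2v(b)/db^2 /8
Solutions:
 v(b) = C1 + C2*erf(2*sqrt(7)*b/7)


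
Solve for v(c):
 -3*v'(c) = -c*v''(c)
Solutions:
 v(c) = C1 + C2*c^4


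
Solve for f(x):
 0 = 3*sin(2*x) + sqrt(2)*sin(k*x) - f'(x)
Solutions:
 f(x) = C1 - 3*cos(2*x)/2 - sqrt(2)*cos(k*x)/k


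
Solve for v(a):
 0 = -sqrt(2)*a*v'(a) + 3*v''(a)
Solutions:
 v(a) = C1 + C2*erfi(2^(3/4)*sqrt(3)*a/6)


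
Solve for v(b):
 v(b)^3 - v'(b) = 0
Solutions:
 v(b) = -sqrt(2)*sqrt(-1/(C1 + b))/2
 v(b) = sqrt(2)*sqrt(-1/(C1 + b))/2


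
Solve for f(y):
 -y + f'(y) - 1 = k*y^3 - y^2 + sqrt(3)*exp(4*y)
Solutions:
 f(y) = C1 + k*y^4/4 - y^3/3 + y^2/2 + y + sqrt(3)*exp(4*y)/4


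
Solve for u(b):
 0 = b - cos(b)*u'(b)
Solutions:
 u(b) = C1 + Integral(b/cos(b), b)


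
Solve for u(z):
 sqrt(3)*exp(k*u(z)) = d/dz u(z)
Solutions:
 u(z) = Piecewise((log(-1/(C1*k + sqrt(3)*k*z))/k, Ne(k, 0)), (nan, True))
 u(z) = Piecewise((C1 + sqrt(3)*z, Eq(k, 0)), (nan, True))


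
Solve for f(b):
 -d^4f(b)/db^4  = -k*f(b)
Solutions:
 f(b) = C1*exp(-b*k^(1/4)) + C2*exp(b*k^(1/4)) + C3*exp(-I*b*k^(1/4)) + C4*exp(I*b*k^(1/4))


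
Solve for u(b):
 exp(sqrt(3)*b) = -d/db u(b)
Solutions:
 u(b) = C1 - sqrt(3)*exp(sqrt(3)*b)/3


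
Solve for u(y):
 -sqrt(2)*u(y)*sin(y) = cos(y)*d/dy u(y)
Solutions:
 u(y) = C1*cos(y)^(sqrt(2))


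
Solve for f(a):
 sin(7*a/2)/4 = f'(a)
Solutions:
 f(a) = C1 - cos(7*a/2)/14


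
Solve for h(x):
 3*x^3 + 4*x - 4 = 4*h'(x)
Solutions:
 h(x) = C1 + 3*x^4/16 + x^2/2 - x


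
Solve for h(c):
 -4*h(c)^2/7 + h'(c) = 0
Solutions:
 h(c) = -7/(C1 + 4*c)


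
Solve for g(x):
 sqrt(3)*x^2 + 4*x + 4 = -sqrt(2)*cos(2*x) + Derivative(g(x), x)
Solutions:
 g(x) = C1 + sqrt(3)*x^3/3 + 2*x^2 + 4*x + sqrt(2)*sin(2*x)/2


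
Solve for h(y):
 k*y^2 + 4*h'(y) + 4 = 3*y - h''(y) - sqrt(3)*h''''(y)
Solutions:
 h(y) = C1 + C2*exp(y*(-3^(1/3)/(18 + sqrt(sqrt(3) + 324))^(1/3) + 3^(1/6)*(18 + sqrt(sqrt(3) + 324))^(1/3))/6)*sin(y*(3^(5/6)/(18 + sqrt(sqrt(3) + 324))^(1/3) + 3^(2/3)*(18 + sqrt(sqrt(3) + 324))^(1/3))/6) + C3*exp(y*(-3^(1/3)/(18 + sqrt(sqrt(3) + 324))^(1/3) + 3^(1/6)*(18 + sqrt(sqrt(3) + 324))^(1/3))/6)*cos(y*(3^(5/6)/(18 + sqrt(sqrt(3) + 324))^(1/3) + 3^(2/3)*(18 + sqrt(sqrt(3) + 324))^(1/3))/6) + C4*exp(-y*(-3^(1/3)/(18 + sqrt(sqrt(3) + 324))^(1/3) + 3^(1/6)*(18 + sqrt(sqrt(3) + 324))^(1/3))/3) - k*y^3/12 + k*y^2/16 - k*y/32 + 3*y^2/8 - 19*y/16


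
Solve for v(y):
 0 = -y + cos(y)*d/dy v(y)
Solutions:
 v(y) = C1 + Integral(y/cos(y), y)


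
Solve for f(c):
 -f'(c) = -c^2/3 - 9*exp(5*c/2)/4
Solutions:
 f(c) = C1 + c^3/9 + 9*exp(5*c/2)/10


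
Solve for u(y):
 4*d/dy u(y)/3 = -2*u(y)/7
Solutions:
 u(y) = C1*exp(-3*y/14)


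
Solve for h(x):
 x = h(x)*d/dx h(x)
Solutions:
 h(x) = -sqrt(C1 + x^2)
 h(x) = sqrt(C1 + x^2)


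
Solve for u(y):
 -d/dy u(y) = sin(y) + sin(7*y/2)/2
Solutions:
 u(y) = C1 + cos(y) + cos(7*y/2)/7


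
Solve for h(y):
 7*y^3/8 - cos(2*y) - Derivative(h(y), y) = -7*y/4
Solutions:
 h(y) = C1 + 7*y^4/32 + 7*y^2/8 - sin(2*y)/2


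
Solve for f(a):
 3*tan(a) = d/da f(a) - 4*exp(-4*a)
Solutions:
 f(a) = C1 + 3*log(tan(a)^2 + 1)/2 - exp(-4*a)


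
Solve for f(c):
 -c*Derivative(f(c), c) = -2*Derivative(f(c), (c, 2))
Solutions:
 f(c) = C1 + C2*erfi(c/2)


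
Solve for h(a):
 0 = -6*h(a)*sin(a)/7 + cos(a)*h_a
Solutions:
 h(a) = C1/cos(a)^(6/7)


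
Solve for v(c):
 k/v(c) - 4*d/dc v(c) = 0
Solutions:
 v(c) = -sqrt(C1 + 2*c*k)/2
 v(c) = sqrt(C1 + 2*c*k)/2


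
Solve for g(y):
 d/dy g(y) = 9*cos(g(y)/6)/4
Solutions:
 -9*y/4 - 3*log(sin(g(y)/6) - 1) + 3*log(sin(g(y)/6) + 1) = C1


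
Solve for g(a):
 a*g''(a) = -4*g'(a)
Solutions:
 g(a) = C1 + C2/a^3


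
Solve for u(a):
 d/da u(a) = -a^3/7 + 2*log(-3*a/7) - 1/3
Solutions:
 u(a) = C1 - a^4/28 + 2*a*log(-a) + a*(-2*log(7) - 7/3 + 2*log(3))


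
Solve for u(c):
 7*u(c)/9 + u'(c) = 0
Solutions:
 u(c) = C1*exp(-7*c/9)


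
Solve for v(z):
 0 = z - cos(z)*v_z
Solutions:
 v(z) = C1 + Integral(z/cos(z), z)


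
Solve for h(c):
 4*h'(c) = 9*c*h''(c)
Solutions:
 h(c) = C1 + C2*c^(13/9)


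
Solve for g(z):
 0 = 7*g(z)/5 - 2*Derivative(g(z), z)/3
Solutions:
 g(z) = C1*exp(21*z/10)


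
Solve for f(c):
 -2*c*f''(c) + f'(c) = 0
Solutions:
 f(c) = C1 + C2*c^(3/2)


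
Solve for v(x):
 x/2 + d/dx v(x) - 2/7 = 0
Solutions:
 v(x) = C1 - x^2/4 + 2*x/7


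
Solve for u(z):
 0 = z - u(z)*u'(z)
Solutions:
 u(z) = -sqrt(C1 + z^2)
 u(z) = sqrt(C1 + z^2)


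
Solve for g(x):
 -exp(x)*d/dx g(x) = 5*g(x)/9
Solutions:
 g(x) = C1*exp(5*exp(-x)/9)


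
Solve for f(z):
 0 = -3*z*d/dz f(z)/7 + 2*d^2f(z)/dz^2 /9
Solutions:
 f(z) = C1 + C2*erfi(3*sqrt(21)*z/14)


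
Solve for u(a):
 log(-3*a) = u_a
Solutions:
 u(a) = C1 + a*log(-a) + a*(-1 + log(3))


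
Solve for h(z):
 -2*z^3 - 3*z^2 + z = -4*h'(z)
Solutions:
 h(z) = C1 + z^4/8 + z^3/4 - z^2/8


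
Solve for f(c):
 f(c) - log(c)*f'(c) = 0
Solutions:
 f(c) = C1*exp(li(c))


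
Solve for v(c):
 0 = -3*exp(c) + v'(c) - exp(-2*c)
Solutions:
 v(c) = C1 + 3*exp(c) - exp(-2*c)/2


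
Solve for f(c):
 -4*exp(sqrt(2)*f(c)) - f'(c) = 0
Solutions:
 f(c) = sqrt(2)*(2*log(1/(C1 + 4*c)) - log(2))/4


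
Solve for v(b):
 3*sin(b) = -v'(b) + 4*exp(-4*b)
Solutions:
 v(b) = C1 + 3*cos(b) - exp(-4*b)


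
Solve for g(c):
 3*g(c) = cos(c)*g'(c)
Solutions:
 g(c) = C1*(sin(c) + 1)^(3/2)/(sin(c) - 1)^(3/2)


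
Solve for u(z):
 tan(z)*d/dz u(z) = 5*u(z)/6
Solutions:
 u(z) = C1*sin(z)^(5/6)


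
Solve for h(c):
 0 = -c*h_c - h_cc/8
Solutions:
 h(c) = C1 + C2*erf(2*c)


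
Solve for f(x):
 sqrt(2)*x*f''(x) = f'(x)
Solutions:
 f(x) = C1 + C2*x^(sqrt(2)/2 + 1)


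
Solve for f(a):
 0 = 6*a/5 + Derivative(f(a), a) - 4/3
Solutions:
 f(a) = C1 - 3*a^2/5 + 4*a/3


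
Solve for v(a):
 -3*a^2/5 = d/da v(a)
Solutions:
 v(a) = C1 - a^3/5


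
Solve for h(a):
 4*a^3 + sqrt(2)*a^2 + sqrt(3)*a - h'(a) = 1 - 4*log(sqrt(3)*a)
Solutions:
 h(a) = C1 + a^4 + sqrt(2)*a^3/3 + sqrt(3)*a^2/2 + 4*a*log(a) - 5*a + a*log(9)


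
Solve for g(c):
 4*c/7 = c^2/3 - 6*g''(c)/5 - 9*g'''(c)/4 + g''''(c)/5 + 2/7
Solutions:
 g(c) = C1 + C2*c + C3*exp(c*(45 - sqrt(2409))/8) + C4*exp(c*(45 + sqrt(2409))/8) + 5*c^4/216 - 85*c^3/336 + 38425*c^2/24192


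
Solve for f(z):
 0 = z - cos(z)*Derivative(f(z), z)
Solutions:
 f(z) = C1 + Integral(z/cos(z), z)


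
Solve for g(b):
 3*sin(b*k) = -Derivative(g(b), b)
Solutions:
 g(b) = C1 + 3*cos(b*k)/k


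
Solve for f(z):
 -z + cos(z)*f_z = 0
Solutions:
 f(z) = C1 + Integral(z/cos(z), z)


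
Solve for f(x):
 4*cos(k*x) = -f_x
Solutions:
 f(x) = C1 - 4*sin(k*x)/k


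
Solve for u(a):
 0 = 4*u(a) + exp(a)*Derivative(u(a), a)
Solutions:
 u(a) = C1*exp(4*exp(-a))


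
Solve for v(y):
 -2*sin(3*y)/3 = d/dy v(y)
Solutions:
 v(y) = C1 + 2*cos(3*y)/9


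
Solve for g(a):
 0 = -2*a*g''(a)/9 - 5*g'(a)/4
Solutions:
 g(a) = C1 + C2/a^(37/8)


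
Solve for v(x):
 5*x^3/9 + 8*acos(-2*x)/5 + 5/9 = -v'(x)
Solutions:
 v(x) = C1 - 5*x^4/36 - 8*x*acos(-2*x)/5 - 5*x/9 - 4*sqrt(1 - 4*x^2)/5


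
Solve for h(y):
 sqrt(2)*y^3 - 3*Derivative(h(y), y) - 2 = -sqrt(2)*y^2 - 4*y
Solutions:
 h(y) = C1 + sqrt(2)*y^4/12 + sqrt(2)*y^3/9 + 2*y^2/3 - 2*y/3


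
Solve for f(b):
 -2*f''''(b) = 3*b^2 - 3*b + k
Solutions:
 f(b) = C1 + C2*b + C3*b^2 + C4*b^3 - b^6/240 + b^5/80 - b^4*k/48


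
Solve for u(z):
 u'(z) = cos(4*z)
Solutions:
 u(z) = C1 + sin(4*z)/4


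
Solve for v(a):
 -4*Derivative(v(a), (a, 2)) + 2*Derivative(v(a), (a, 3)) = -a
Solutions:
 v(a) = C1 + C2*a + C3*exp(2*a) + a^3/24 + a^2/16


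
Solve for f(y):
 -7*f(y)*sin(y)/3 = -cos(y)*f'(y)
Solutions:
 f(y) = C1/cos(y)^(7/3)


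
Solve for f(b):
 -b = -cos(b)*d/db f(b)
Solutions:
 f(b) = C1 + Integral(b/cos(b), b)


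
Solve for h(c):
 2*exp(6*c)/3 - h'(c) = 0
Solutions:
 h(c) = C1 + exp(6*c)/9


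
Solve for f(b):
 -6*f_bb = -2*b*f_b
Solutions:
 f(b) = C1 + C2*erfi(sqrt(6)*b/6)


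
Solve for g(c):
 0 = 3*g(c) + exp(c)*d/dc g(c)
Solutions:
 g(c) = C1*exp(3*exp(-c))


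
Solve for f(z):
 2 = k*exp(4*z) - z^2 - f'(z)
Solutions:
 f(z) = C1 + k*exp(4*z)/4 - z^3/3 - 2*z


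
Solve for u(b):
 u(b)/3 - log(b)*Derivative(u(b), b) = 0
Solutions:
 u(b) = C1*exp(li(b)/3)


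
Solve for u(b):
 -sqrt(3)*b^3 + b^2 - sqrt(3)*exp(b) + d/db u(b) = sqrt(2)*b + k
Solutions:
 u(b) = C1 + sqrt(3)*b^4/4 - b^3/3 + sqrt(2)*b^2/2 + b*k + sqrt(3)*exp(b)


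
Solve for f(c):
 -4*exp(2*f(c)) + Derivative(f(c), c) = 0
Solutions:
 f(c) = log(-sqrt(-1/(C1 + 4*c))) - log(2)/2
 f(c) = log(-1/(C1 + 4*c))/2 - log(2)/2


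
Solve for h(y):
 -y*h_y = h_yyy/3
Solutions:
 h(y) = C1 + Integral(C2*airyai(-3^(1/3)*y) + C3*airybi(-3^(1/3)*y), y)


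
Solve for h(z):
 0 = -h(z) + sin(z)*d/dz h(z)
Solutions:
 h(z) = C1*sqrt(cos(z) - 1)/sqrt(cos(z) + 1)


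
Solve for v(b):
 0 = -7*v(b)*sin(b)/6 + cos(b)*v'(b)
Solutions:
 v(b) = C1/cos(b)^(7/6)


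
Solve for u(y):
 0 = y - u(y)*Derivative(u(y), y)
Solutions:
 u(y) = -sqrt(C1 + y^2)
 u(y) = sqrt(C1 + y^2)


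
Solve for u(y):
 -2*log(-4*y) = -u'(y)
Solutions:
 u(y) = C1 + 2*y*log(-y) + 2*y*(-1 + 2*log(2))


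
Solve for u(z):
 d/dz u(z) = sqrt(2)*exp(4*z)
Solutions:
 u(z) = C1 + sqrt(2)*exp(4*z)/4


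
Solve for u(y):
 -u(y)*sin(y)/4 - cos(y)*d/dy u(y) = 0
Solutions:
 u(y) = C1*cos(y)^(1/4)


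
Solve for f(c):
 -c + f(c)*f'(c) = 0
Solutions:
 f(c) = -sqrt(C1 + c^2)
 f(c) = sqrt(C1 + c^2)


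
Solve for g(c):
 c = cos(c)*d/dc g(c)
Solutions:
 g(c) = C1 + Integral(c/cos(c), c)


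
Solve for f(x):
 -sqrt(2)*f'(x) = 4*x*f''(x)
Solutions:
 f(x) = C1 + C2*x^(1 - sqrt(2)/4)


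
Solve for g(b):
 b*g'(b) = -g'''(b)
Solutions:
 g(b) = C1 + Integral(C2*airyai(-b) + C3*airybi(-b), b)


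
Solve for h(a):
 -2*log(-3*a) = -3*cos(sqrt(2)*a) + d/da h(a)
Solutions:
 h(a) = C1 - 2*a*log(-a) - 2*a*log(3) + 2*a + 3*sqrt(2)*sin(sqrt(2)*a)/2


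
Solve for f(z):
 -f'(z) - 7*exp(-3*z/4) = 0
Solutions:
 f(z) = C1 + 28*exp(-3*z/4)/3


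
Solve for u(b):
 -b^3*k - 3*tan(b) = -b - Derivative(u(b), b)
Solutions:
 u(b) = C1 + b^4*k/4 - b^2/2 - 3*log(cos(b))


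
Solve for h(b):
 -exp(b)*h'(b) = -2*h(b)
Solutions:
 h(b) = C1*exp(-2*exp(-b))


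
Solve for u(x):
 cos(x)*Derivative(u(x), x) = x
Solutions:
 u(x) = C1 + Integral(x/cos(x), x)


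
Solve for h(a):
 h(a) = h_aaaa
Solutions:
 h(a) = C1*exp(-a) + C2*exp(a) + C3*sin(a) + C4*cos(a)


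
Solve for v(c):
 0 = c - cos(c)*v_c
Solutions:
 v(c) = C1 + Integral(c/cos(c), c)


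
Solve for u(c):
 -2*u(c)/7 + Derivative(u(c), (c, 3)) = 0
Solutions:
 u(c) = C3*exp(2^(1/3)*7^(2/3)*c/7) + (C1*sin(2^(1/3)*sqrt(3)*7^(2/3)*c/14) + C2*cos(2^(1/3)*sqrt(3)*7^(2/3)*c/14))*exp(-2^(1/3)*7^(2/3)*c/14)


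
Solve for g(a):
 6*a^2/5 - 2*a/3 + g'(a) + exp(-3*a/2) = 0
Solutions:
 g(a) = C1 - 2*a^3/5 + a^2/3 + 2*exp(-3*a/2)/3


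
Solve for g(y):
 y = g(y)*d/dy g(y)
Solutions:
 g(y) = -sqrt(C1 + y^2)
 g(y) = sqrt(C1 + y^2)


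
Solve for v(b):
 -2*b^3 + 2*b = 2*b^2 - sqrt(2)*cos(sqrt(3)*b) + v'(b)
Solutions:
 v(b) = C1 - b^4/2 - 2*b^3/3 + b^2 + sqrt(6)*sin(sqrt(3)*b)/3


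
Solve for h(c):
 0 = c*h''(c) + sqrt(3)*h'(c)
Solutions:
 h(c) = C1 + C2*c^(1 - sqrt(3))


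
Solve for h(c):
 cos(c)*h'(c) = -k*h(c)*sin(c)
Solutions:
 h(c) = C1*exp(k*log(cos(c)))


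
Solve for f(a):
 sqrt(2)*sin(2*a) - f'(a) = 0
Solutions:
 f(a) = C1 - sqrt(2)*cos(2*a)/2


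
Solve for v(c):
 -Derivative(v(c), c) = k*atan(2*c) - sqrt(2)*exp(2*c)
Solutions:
 v(c) = C1 - k*(c*atan(2*c) - log(4*c^2 + 1)/4) + sqrt(2)*exp(2*c)/2


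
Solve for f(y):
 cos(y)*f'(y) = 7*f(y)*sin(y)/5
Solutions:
 f(y) = C1/cos(y)^(7/5)


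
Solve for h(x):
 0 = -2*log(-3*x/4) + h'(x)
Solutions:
 h(x) = C1 + 2*x*log(-x) + 2*x*(-2*log(2) - 1 + log(3))


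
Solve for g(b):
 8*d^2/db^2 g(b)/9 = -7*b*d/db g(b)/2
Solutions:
 g(b) = C1 + C2*erf(3*sqrt(14)*b/8)


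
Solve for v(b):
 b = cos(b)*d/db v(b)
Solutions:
 v(b) = C1 + Integral(b/cos(b), b)


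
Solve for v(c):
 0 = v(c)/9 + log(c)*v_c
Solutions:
 v(c) = C1*exp(-li(c)/9)


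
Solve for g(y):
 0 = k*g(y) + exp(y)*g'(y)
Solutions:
 g(y) = C1*exp(k*exp(-y))


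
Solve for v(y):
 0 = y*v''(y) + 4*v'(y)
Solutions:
 v(y) = C1 + C2/y^3


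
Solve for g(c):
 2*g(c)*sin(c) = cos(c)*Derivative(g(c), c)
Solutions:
 g(c) = C1/cos(c)^2


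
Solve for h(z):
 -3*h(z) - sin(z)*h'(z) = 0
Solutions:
 h(z) = C1*(cos(z) + 1)^(3/2)/(cos(z) - 1)^(3/2)


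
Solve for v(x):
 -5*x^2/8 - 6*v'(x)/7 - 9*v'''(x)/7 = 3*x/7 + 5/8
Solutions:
 v(x) = C1 + C2*sin(sqrt(6)*x/3) + C3*cos(sqrt(6)*x/3) - 35*x^3/144 - x^2/4 + 35*x/24


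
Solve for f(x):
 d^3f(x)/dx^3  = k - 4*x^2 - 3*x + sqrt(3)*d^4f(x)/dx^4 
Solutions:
 f(x) = C1 + C2*x + C3*x^2 + C4*exp(sqrt(3)*x/3) - x^5/15 + x^4*(-8*sqrt(3) - 3)/24 + x^3*(k/6 - 4 - sqrt(3)/2)


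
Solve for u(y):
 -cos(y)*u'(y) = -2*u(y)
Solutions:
 u(y) = C1*(sin(y) + 1)/(sin(y) - 1)


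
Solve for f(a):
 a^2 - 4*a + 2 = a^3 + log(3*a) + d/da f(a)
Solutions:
 f(a) = C1 - a^4/4 + a^3/3 - 2*a^2 - a*log(a) - a*log(3) + 3*a


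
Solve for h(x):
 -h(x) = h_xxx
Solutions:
 h(x) = C3*exp(-x) + (C1*sin(sqrt(3)*x/2) + C2*cos(sqrt(3)*x/2))*exp(x/2)


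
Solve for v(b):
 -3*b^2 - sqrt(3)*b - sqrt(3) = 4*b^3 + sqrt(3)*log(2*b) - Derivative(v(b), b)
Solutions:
 v(b) = C1 + b^4 + b^3 + sqrt(3)*b^2/2 + sqrt(3)*b*log(b) + sqrt(3)*b*log(2)


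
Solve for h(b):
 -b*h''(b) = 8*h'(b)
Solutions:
 h(b) = C1 + C2/b^7


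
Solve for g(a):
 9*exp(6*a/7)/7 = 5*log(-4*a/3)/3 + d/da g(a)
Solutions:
 g(a) = C1 - 5*a*log(-a)/3 + 5*a*(-2*log(2) + 1 + log(3))/3 + 3*exp(6*a/7)/2


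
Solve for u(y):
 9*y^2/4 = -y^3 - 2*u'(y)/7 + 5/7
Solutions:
 u(y) = C1 - 7*y^4/8 - 21*y^3/8 + 5*y/2


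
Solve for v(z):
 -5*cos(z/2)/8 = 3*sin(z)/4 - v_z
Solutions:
 v(z) = C1 + 5*sin(z/2)/4 - 3*cos(z)/4


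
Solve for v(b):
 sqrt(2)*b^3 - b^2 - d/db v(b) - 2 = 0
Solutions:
 v(b) = C1 + sqrt(2)*b^4/4 - b^3/3 - 2*b


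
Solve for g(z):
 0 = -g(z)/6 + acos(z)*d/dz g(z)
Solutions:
 g(z) = C1*exp(Integral(1/acos(z), z)/6)


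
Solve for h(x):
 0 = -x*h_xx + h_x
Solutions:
 h(x) = C1 + C2*x^2


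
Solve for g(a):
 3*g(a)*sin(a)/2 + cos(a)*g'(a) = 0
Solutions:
 g(a) = C1*cos(a)^(3/2)


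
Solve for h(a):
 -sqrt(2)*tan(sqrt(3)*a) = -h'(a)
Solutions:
 h(a) = C1 - sqrt(6)*log(cos(sqrt(3)*a))/3


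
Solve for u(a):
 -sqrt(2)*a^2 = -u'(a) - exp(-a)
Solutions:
 u(a) = C1 + sqrt(2)*a^3/3 + exp(-a)


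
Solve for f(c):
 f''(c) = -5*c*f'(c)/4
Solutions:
 f(c) = C1 + C2*erf(sqrt(10)*c/4)


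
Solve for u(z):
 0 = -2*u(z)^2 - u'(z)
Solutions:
 u(z) = 1/(C1 + 2*z)


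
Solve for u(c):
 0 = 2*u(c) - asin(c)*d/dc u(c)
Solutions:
 u(c) = C1*exp(2*Integral(1/asin(c), c))


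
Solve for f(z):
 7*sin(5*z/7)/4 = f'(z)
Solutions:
 f(z) = C1 - 49*cos(5*z/7)/20


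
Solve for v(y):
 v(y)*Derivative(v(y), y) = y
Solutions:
 v(y) = -sqrt(C1 + y^2)
 v(y) = sqrt(C1 + y^2)


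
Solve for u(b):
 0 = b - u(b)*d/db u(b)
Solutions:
 u(b) = -sqrt(C1 + b^2)
 u(b) = sqrt(C1 + b^2)


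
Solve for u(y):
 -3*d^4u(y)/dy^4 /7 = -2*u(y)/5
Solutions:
 u(y) = C1*exp(-14^(1/4)*15^(3/4)*y/15) + C2*exp(14^(1/4)*15^(3/4)*y/15) + C3*sin(14^(1/4)*15^(3/4)*y/15) + C4*cos(14^(1/4)*15^(3/4)*y/15)


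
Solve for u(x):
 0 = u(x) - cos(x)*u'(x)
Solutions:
 u(x) = C1*sqrt(sin(x) + 1)/sqrt(sin(x) - 1)


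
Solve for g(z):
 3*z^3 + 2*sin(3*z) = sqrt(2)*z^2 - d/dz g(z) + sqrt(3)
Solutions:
 g(z) = C1 - 3*z^4/4 + sqrt(2)*z^3/3 + sqrt(3)*z + 2*cos(3*z)/3


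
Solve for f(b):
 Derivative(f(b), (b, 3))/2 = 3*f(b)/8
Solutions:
 f(b) = C3*exp(6^(1/3)*b/2) + (C1*sin(2^(1/3)*3^(5/6)*b/4) + C2*cos(2^(1/3)*3^(5/6)*b/4))*exp(-6^(1/3)*b/4)


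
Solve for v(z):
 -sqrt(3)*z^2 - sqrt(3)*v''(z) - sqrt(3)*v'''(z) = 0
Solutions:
 v(z) = C1 + C2*z + C3*exp(-z) - z^4/12 + z^3/3 - z^2


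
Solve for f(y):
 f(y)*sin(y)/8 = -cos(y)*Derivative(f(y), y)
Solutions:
 f(y) = C1*cos(y)^(1/8)


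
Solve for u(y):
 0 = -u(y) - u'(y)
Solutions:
 u(y) = C1*exp(-y)


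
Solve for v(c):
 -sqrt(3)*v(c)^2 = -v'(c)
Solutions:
 v(c) = -1/(C1 + sqrt(3)*c)


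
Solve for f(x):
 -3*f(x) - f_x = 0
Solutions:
 f(x) = C1*exp(-3*x)


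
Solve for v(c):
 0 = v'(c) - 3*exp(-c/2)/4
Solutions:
 v(c) = C1 - 3*exp(-c/2)/2


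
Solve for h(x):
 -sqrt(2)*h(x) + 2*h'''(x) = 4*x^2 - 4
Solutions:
 h(x) = C3*exp(2^(5/6)*x/2) - 2*sqrt(2)*x^2 + (C1*sin(2^(5/6)*sqrt(3)*x/4) + C2*cos(2^(5/6)*sqrt(3)*x/4))*exp(-2^(5/6)*x/4) + 2*sqrt(2)


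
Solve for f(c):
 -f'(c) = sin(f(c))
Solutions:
 f(c) = -acos((-C1 - exp(2*c))/(C1 - exp(2*c))) + 2*pi
 f(c) = acos((-C1 - exp(2*c))/(C1 - exp(2*c)))


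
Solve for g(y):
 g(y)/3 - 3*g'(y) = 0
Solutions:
 g(y) = C1*exp(y/9)


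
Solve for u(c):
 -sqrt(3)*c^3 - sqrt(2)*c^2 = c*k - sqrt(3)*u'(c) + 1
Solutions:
 u(c) = C1 + c^4/4 + sqrt(6)*c^3/9 + sqrt(3)*c^2*k/6 + sqrt(3)*c/3


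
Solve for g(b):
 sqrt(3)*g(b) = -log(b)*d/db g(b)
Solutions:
 g(b) = C1*exp(-sqrt(3)*li(b))


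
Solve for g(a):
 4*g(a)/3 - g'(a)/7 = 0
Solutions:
 g(a) = C1*exp(28*a/3)


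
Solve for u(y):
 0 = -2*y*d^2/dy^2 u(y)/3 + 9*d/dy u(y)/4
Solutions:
 u(y) = C1 + C2*y^(35/8)


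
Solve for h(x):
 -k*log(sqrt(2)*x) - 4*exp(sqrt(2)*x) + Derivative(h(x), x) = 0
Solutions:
 h(x) = C1 + k*x*log(x) + k*x*(-1 + log(2)/2) + 2*sqrt(2)*exp(sqrt(2)*x)


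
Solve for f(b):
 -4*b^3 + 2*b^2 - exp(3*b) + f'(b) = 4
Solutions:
 f(b) = C1 + b^4 - 2*b^3/3 + 4*b + exp(3*b)/3


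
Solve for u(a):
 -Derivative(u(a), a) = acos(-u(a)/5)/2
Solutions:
 Integral(1/acos(-_y/5), (_y, u(a))) = C1 - a/2


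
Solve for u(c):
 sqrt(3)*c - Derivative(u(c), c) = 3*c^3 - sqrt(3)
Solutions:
 u(c) = C1 - 3*c^4/4 + sqrt(3)*c^2/2 + sqrt(3)*c


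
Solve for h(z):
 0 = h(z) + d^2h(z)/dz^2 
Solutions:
 h(z) = C1*sin(z) + C2*cos(z)


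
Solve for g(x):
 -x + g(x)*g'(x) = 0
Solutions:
 g(x) = -sqrt(C1 + x^2)
 g(x) = sqrt(C1 + x^2)


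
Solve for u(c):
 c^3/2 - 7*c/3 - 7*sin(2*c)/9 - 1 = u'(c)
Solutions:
 u(c) = C1 + c^4/8 - 7*c^2/6 - c + 7*cos(2*c)/18


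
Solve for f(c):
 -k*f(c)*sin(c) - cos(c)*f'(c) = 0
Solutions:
 f(c) = C1*exp(k*log(cos(c)))


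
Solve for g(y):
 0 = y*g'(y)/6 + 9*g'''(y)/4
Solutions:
 g(y) = C1 + Integral(C2*airyai(-2^(1/3)*y/3) + C3*airybi(-2^(1/3)*y/3), y)


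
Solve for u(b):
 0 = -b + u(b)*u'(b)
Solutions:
 u(b) = -sqrt(C1 + b^2)
 u(b) = sqrt(C1 + b^2)


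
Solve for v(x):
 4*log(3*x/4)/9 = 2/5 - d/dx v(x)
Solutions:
 v(x) = C1 - 4*x*log(x)/9 - 4*x*log(3)/9 + 8*x*log(2)/9 + 38*x/45


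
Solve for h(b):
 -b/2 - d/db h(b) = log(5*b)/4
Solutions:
 h(b) = C1 - b^2/4 - b*log(b)/4 - b*log(5)/4 + b/4


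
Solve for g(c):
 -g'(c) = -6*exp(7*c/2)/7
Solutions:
 g(c) = C1 + 12*exp(7*c/2)/49


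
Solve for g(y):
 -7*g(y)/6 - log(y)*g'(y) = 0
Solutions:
 g(y) = C1*exp(-7*li(y)/6)


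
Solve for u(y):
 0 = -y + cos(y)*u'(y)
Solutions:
 u(y) = C1 + Integral(y/cos(y), y)


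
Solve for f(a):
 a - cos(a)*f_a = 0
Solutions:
 f(a) = C1 + Integral(a/cos(a), a)


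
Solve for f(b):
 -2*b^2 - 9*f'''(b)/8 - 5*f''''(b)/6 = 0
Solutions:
 f(b) = C1 + C2*b + C3*b^2 + C4*exp(-27*b/20) - 4*b^5/135 + 80*b^4/729 - 6400*b^3/19683


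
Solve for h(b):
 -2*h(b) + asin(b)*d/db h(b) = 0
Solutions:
 h(b) = C1*exp(2*Integral(1/asin(b), b))


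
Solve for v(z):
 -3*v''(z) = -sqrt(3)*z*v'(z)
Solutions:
 v(z) = C1 + C2*erfi(sqrt(2)*3^(3/4)*z/6)


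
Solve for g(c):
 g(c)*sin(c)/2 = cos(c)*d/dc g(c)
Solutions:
 g(c) = C1/sqrt(cos(c))


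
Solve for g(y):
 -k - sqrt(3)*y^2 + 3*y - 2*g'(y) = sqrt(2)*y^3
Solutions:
 g(y) = C1 - k*y/2 - sqrt(2)*y^4/8 - sqrt(3)*y^3/6 + 3*y^2/4


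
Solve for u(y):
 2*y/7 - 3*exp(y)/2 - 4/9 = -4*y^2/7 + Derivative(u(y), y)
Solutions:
 u(y) = C1 + 4*y^3/21 + y^2/7 - 4*y/9 - 3*exp(y)/2


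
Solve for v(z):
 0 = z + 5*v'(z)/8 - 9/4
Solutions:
 v(z) = C1 - 4*z^2/5 + 18*z/5


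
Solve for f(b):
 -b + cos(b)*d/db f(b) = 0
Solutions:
 f(b) = C1 + Integral(b/cos(b), b)


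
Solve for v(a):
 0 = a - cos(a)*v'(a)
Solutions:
 v(a) = C1 + Integral(a/cos(a), a)


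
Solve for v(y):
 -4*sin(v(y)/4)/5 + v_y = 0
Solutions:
 -4*y/5 + 2*log(cos(v(y)/4) - 1) - 2*log(cos(v(y)/4) + 1) = C1


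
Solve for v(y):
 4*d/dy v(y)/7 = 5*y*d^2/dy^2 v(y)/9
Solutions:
 v(y) = C1 + C2*y^(71/35)


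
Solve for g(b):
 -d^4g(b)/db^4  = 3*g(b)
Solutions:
 g(b) = (C1*sin(sqrt(2)*3^(1/4)*b/2) + C2*cos(sqrt(2)*3^(1/4)*b/2))*exp(-sqrt(2)*3^(1/4)*b/2) + (C3*sin(sqrt(2)*3^(1/4)*b/2) + C4*cos(sqrt(2)*3^(1/4)*b/2))*exp(sqrt(2)*3^(1/4)*b/2)


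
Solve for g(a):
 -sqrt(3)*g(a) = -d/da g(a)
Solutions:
 g(a) = C1*exp(sqrt(3)*a)


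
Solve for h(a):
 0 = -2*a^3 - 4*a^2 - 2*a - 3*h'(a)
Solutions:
 h(a) = C1 - a^4/6 - 4*a^3/9 - a^2/3


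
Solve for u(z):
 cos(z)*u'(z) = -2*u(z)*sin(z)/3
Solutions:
 u(z) = C1*cos(z)^(2/3)


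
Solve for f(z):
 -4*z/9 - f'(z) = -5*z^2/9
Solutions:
 f(z) = C1 + 5*z^3/27 - 2*z^2/9


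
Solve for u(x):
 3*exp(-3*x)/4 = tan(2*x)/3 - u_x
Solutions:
 u(x) = C1 + log(tan(2*x)^2 + 1)/12 + exp(-3*x)/4


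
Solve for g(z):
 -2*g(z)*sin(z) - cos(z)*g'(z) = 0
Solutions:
 g(z) = C1*cos(z)^2


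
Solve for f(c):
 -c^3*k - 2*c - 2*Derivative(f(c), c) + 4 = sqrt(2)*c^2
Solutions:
 f(c) = C1 - c^4*k/8 - sqrt(2)*c^3/6 - c^2/2 + 2*c


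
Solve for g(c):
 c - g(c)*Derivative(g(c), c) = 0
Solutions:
 g(c) = -sqrt(C1 + c^2)
 g(c) = sqrt(C1 + c^2)


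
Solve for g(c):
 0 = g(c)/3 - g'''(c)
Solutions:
 g(c) = C3*exp(3^(2/3)*c/3) + (C1*sin(3^(1/6)*c/2) + C2*cos(3^(1/6)*c/2))*exp(-3^(2/3)*c/6)


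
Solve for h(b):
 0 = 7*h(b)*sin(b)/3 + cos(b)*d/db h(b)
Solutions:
 h(b) = C1*cos(b)^(7/3)


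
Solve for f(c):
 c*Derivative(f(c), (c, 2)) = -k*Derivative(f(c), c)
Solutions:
 f(c) = C1 + c^(1 - re(k))*(C2*sin(log(c)*Abs(im(k))) + C3*cos(log(c)*im(k)))


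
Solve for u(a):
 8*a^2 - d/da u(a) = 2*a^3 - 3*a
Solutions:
 u(a) = C1 - a^4/2 + 8*a^3/3 + 3*a^2/2


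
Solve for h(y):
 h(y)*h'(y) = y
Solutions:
 h(y) = -sqrt(C1 + y^2)
 h(y) = sqrt(C1 + y^2)


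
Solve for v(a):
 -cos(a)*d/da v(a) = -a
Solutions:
 v(a) = C1 + Integral(a/cos(a), a)


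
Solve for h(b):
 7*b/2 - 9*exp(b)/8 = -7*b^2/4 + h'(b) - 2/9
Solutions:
 h(b) = C1 + 7*b^3/12 + 7*b^2/4 + 2*b/9 - 9*exp(b)/8


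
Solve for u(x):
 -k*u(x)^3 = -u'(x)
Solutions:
 u(x) = -sqrt(2)*sqrt(-1/(C1 + k*x))/2
 u(x) = sqrt(2)*sqrt(-1/(C1 + k*x))/2


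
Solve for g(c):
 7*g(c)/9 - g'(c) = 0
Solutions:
 g(c) = C1*exp(7*c/9)


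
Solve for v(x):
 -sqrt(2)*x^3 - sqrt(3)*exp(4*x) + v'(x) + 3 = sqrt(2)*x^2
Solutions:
 v(x) = C1 + sqrt(2)*x^4/4 + sqrt(2)*x^3/3 - 3*x + sqrt(3)*exp(4*x)/4


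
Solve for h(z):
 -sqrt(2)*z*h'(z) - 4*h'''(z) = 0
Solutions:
 h(z) = C1 + Integral(C2*airyai(-sqrt(2)*z/2) + C3*airybi(-sqrt(2)*z/2), z)


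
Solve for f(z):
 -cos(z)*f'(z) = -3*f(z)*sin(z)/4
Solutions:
 f(z) = C1/cos(z)^(3/4)


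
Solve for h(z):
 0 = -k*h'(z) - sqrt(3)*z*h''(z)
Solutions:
 h(z) = C1 + z^(-sqrt(3)*re(k)/3 + 1)*(C2*sin(sqrt(3)*log(z)*Abs(im(k))/3) + C3*cos(sqrt(3)*log(z)*im(k)/3))


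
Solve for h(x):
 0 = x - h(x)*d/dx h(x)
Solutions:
 h(x) = -sqrt(C1 + x^2)
 h(x) = sqrt(C1 + x^2)


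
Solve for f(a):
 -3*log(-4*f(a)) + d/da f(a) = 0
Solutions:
 -Integral(1/(log(-_y) + 2*log(2)), (_y, f(a)))/3 = C1 - a


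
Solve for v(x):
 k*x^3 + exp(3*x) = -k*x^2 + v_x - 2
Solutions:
 v(x) = C1 + k*x^4/4 + k*x^3/3 + 2*x + exp(3*x)/3


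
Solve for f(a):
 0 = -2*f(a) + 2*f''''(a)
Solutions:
 f(a) = C1*exp(-a) + C2*exp(a) + C3*sin(a) + C4*cos(a)


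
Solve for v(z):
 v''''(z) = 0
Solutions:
 v(z) = C1 + C2*z + C3*z^2 + C4*z^3


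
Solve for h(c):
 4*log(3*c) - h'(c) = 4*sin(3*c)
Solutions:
 h(c) = C1 + 4*c*log(c) - 4*c + 4*c*log(3) + 4*cos(3*c)/3


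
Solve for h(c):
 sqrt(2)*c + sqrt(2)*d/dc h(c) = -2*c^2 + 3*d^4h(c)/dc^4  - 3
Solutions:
 h(c) = C1 + C4*exp(2^(1/6)*3^(2/3)*c/3) - sqrt(2)*c^3/3 - c^2/2 - 3*sqrt(2)*c/2 + (C2*sin(6^(1/6)*c/2) + C3*cos(6^(1/6)*c/2))*exp(-2^(1/6)*3^(2/3)*c/6)


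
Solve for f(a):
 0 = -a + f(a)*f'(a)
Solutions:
 f(a) = -sqrt(C1 + a^2)
 f(a) = sqrt(C1 + a^2)


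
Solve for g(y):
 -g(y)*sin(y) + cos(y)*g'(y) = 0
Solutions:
 g(y) = C1/cos(y)


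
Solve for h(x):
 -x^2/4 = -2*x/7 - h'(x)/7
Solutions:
 h(x) = C1 + 7*x^3/12 - x^2


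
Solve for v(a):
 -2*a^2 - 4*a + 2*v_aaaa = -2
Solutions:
 v(a) = C1 + C2*a + C3*a^2 + C4*a^3 + a^6/360 + a^5/60 - a^4/24


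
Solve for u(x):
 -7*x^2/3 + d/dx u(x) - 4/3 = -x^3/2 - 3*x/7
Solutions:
 u(x) = C1 - x^4/8 + 7*x^3/9 - 3*x^2/14 + 4*x/3


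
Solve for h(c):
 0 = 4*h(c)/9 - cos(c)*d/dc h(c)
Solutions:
 h(c) = C1*(sin(c) + 1)^(2/9)/(sin(c) - 1)^(2/9)


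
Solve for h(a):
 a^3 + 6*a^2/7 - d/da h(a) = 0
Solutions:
 h(a) = C1 + a^4/4 + 2*a^3/7


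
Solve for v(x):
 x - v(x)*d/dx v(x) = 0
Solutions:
 v(x) = -sqrt(C1 + x^2)
 v(x) = sqrt(C1 + x^2)


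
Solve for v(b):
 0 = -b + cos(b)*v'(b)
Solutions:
 v(b) = C1 + Integral(b/cos(b), b)


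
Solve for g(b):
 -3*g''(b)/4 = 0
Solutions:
 g(b) = C1 + C2*b


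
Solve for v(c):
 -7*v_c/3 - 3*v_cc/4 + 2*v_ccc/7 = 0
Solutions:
 v(c) = C1 + C2*exp(7*c*(9 - sqrt(465))/48) + C3*exp(7*c*(9 + sqrt(465))/48)


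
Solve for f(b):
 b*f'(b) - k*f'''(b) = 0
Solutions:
 f(b) = C1 + Integral(C2*airyai(b*(1/k)^(1/3)) + C3*airybi(b*(1/k)^(1/3)), b)


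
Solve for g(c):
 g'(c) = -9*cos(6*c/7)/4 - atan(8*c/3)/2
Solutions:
 g(c) = C1 - c*atan(8*c/3)/2 + 3*log(64*c^2 + 9)/32 - 21*sin(6*c/7)/8


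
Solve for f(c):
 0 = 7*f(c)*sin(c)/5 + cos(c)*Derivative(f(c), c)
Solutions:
 f(c) = C1*cos(c)^(7/5)


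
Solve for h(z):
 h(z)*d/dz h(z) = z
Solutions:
 h(z) = -sqrt(C1 + z^2)
 h(z) = sqrt(C1 + z^2)


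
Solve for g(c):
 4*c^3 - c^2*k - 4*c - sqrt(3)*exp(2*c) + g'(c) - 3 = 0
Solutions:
 g(c) = C1 - c^4 + c^3*k/3 + 2*c^2 + 3*c + sqrt(3)*exp(2*c)/2


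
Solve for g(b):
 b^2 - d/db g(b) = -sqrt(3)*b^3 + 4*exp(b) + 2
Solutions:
 g(b) = C1 + sqrt(3)*b^4/4 + b^3/3 - 2*b - 4*exp(b)


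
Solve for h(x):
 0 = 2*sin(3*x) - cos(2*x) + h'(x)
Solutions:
 h(x) = C1 + sin(2*x)/2 + 2*cos(3*x)/3


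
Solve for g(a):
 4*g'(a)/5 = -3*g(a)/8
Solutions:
 g(a) = C1*exp(-15*a/32)


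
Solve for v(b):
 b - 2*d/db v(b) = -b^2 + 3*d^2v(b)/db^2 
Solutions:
 v(b) = C1 + C2*exp(-2*b/3) + b^3/6 - b^2/2 + 3*b/2
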